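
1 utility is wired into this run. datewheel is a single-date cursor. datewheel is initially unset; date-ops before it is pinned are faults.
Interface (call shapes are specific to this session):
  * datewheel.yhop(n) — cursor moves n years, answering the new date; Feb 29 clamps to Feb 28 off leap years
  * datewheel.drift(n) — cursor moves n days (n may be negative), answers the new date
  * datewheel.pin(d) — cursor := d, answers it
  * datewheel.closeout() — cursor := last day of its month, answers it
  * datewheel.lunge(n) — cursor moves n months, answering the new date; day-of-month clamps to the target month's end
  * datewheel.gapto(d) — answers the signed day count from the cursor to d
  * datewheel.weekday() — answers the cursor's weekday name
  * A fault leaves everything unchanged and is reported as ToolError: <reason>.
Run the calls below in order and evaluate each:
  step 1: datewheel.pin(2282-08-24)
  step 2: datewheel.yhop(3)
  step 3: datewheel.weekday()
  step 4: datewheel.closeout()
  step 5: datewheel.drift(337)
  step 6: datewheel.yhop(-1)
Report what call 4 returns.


% datewheel.pin(d: 2282-08-24) -> 2282-08-24
% datewheel.yhop(n: 3) -> 2285-08-24
% datewheel.weekday() -> Monday
% datewheel.closeout() -> 2285-08-31
% datewheel.drift(n: 337) -> 2286-08-03
% datewheel.yhop(n: -1) -> 2285-08-03

Answer: 2285-08-31


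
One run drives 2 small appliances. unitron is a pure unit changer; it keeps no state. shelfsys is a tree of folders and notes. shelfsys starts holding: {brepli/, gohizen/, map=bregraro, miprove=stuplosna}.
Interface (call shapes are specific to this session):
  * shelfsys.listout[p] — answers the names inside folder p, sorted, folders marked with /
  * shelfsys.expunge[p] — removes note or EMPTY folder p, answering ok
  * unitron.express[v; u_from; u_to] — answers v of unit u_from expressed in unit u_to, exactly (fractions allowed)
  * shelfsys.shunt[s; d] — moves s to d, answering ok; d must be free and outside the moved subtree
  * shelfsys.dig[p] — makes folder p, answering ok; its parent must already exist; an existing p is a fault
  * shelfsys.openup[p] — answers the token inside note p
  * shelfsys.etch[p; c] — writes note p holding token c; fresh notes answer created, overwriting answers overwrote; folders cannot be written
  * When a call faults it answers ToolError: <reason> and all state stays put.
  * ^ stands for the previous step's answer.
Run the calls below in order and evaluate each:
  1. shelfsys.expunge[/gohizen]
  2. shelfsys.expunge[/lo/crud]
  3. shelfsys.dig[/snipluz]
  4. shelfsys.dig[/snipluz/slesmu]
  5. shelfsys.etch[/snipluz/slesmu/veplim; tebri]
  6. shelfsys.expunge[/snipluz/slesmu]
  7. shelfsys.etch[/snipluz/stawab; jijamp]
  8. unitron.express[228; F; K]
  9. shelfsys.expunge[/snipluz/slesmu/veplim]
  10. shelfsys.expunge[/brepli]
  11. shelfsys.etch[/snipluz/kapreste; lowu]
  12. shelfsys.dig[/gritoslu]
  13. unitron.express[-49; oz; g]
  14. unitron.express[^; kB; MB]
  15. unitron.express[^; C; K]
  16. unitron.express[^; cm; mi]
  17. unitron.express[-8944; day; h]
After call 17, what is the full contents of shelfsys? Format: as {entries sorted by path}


% shelfsys.expunge /gohizen
= ok
% shelfsys.expunge /lo/crud
= ToolError: not found
% shelfsys.dig /snipluz
= ok
% shelfsys.dig /snipluz/slesmu
= ok
% shelfsys.etch /snipluz/slesmu/veplim tebri
= created
% shelfsys.expunge /snipluz/slesmu
= ToolError: not empty
% shelfsys.etch /snipluz/stawab jijamp
= created
% unitron.express 228 F K
= 68767/180
% shelfsys.expunge /snipluz/slesmu/veplim
= ok
% shelfsys.expunge /brepli
= ok
% shelfsys.etch /snipluz/kapreste lowu
= created
% shelfsys.dig /gritoslu
= ok
% unitron.express -49 oz g
= -2222602613/1600000
% unitron.express ^ kB MB
= -2222602613/1600000000
% unitron.express ^ C K
= 434817397387/1600000000
% unitron.express ^ cm mi
= 434817397387/257495040000000
% unitron.express -8944 day h
= -214656

Answer: {gritoslu/, map=bregraro, miprove=stuplosna, snipluz/, snipluz/kapreste=lowu, snipluz/slesmu/, snipluz/stawab=jijamp}


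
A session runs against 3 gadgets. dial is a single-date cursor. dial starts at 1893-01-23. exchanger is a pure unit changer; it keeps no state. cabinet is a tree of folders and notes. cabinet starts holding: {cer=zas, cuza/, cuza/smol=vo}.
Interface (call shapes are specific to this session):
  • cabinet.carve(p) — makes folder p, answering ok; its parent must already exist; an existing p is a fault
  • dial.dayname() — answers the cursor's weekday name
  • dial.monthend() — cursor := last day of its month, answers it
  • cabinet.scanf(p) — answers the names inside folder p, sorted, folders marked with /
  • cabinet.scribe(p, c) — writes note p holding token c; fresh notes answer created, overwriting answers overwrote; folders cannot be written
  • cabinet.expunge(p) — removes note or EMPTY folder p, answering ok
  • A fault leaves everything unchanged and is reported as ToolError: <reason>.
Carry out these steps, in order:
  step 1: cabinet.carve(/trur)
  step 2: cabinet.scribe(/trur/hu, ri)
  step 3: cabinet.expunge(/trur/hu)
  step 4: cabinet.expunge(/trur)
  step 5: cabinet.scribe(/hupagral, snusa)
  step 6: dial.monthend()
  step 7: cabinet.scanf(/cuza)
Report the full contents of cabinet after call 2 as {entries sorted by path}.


I invoke cabinet.carve passing p: /trur, and get ok.
Now I run cabinet.scribe passing p: /trur/hu, c: ri, and see created.
I call cabinet.expunge passing p: /trur/hu, yielding ok.
I call cabinet.expunge passing p: /trur, — result: ok.
Then cabinet.scribe passing p: /hupagral, c: snusa, and observe created.
Calling dial.monthend(), and get 1893-01-31.
I use cabinet.scanf passing p: /cuza, and observe [smol].

Answer: {cer=zas, cuza/, cuza/smol=vo, trur/, trur/hu=ri}


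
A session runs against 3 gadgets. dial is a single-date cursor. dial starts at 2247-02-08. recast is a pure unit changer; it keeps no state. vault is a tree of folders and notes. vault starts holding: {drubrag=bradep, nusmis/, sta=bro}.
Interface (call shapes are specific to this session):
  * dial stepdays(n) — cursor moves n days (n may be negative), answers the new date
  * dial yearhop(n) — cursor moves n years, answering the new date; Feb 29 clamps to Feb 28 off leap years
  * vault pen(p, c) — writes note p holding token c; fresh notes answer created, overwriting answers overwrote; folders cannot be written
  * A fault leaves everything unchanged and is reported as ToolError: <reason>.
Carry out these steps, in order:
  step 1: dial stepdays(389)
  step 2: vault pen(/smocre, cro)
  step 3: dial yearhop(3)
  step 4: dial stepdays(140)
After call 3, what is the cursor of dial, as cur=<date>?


Answer: cur=2251-03-03

Derivation:
Do: dial stepdays[n=389]
See: 2248-03-03
Do: vault pen[p=/smocre; c=cro]
See: created
Do: dial yearhop[n=3]
See: 2251-03-03
Do: dial stepdays[n=140]
See: 2251-07-21


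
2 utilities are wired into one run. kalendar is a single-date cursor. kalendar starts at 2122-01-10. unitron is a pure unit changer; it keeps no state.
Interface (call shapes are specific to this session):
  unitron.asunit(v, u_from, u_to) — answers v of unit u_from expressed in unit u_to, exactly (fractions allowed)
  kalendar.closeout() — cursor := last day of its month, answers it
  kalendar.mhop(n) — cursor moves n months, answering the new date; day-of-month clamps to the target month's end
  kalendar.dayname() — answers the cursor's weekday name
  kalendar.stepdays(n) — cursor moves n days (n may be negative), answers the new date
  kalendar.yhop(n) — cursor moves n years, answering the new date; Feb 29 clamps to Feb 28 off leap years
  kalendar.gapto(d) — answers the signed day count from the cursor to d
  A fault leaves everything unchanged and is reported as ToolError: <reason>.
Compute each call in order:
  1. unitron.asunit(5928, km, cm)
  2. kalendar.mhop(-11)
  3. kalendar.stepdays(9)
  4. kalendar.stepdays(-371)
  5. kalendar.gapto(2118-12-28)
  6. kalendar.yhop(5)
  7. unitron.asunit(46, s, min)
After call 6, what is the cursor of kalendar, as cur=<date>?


Answer: cur=2125-02-14

Derivation:
I invoke unitron.asunit using 5928, km, cm, — result: 592800000.
I use kalendar.mhop using -11, giving 2121-02-10.
I use kalendar.stepdays using 9, and see 2121-02-19.
Using kalendar.stepdays using -371, and get 2120-02-14.
Now I run kalendar.gapto using 2118-12-28, and see -413.
Using kalendar.yhop using 5, and see 2125-02-14.
I run unitron.asunit using 46, s, min, which returns 23/30.


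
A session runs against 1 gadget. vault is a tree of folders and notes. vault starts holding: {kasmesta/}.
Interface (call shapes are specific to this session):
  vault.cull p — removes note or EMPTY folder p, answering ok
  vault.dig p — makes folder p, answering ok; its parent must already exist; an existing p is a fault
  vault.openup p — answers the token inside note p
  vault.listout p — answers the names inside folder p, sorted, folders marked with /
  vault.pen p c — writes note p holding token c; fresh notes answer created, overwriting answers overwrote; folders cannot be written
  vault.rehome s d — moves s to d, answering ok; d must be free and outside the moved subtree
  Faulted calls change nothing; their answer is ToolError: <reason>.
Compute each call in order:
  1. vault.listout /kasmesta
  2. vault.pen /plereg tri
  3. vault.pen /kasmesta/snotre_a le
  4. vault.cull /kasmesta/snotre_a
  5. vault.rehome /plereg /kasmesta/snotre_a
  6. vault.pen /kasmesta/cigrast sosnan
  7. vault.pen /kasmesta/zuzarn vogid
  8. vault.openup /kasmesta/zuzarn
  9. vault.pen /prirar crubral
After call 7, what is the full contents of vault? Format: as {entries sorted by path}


Answer: {kasmesta/, kasmesta/cigrast=sosnan, kasmesta/snotre_a=tri, kasmesta/zuzarn=vogid}

Derivation:
I use listout(p→/kasmesta), which returns [].
Calling pen(p→/plereg, c→tri), which returns created.
Calling pen(p→/kasmesta/snotre_a, c→le), and observe created.
Next I call cull(p→/kasmesta/snotre_a), and see ok.
Using rehome(s→/plereg, d→/kasmesta/snotre_a): ok.
I use pen(p→/kasmesta/cigrast, c→sosnan), which returns created.
Then pen(p→/kasmesta/zuzarn, c→vogid), and observe created.
Now I run openup(p→/kasmesta/zuzarn), giving vogid.
Using pen(p→/prirar, c→crubral), yielding created.


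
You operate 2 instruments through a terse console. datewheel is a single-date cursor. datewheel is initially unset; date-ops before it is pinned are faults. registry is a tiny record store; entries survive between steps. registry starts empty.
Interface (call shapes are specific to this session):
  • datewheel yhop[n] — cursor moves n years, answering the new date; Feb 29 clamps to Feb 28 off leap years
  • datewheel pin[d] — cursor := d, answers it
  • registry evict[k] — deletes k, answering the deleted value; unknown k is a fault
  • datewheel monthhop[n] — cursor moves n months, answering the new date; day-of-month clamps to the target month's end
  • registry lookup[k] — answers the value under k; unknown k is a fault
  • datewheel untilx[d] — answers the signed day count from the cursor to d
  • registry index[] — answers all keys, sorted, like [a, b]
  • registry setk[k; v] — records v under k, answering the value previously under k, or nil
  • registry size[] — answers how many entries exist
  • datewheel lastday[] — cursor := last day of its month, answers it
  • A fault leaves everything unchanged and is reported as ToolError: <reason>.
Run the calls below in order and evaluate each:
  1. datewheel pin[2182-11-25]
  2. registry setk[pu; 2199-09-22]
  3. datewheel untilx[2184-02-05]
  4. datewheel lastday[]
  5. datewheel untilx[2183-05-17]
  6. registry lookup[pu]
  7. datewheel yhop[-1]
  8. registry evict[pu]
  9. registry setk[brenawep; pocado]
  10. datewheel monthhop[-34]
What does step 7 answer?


Answer: 2181-11-30

Derivation:
> datewheel pin d=2182-11-25
[out] 2182-11-25
> registry setk k=pu v=2199-09-22
[out] nil
> datewheel untilx d=2184-02-05
[out] 437
> datewheel lastday
[out] 2182-11-30
> datewheel untilx d=2183-05-17
[out] 168
> registry lookup k=pu
[out] 2199-09-22
> datewheel yhop n=-1
[out] 2181-11-30
> registry evict k=pu
[out] 2199-09-22
> registry setk k=brenawep v=pocado
[out] nil
> datewheel monthhop n=-34
[out] 2179-01-30


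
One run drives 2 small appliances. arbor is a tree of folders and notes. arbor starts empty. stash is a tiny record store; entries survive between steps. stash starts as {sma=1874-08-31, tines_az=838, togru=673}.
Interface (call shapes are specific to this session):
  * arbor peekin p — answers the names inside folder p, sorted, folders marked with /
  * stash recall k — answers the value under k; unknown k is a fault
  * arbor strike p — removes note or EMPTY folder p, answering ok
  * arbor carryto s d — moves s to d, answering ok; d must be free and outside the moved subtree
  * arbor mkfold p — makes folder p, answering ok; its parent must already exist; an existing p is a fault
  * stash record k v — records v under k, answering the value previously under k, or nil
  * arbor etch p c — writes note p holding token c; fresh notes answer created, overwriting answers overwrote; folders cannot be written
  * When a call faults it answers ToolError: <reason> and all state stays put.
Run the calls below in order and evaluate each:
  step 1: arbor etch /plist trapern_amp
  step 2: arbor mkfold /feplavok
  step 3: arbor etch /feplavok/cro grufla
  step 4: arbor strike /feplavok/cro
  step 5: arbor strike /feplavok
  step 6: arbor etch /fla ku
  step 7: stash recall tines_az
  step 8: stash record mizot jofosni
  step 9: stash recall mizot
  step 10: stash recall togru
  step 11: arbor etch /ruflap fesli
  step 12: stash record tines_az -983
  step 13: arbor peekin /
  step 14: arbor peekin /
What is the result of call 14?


Answer: [fla, plist, ruflap]

Derivation:
# 1. arbor etch(p=/plist, c=trapern_amp) == created
# 2. arbor mkfold(p=/feplavok) == ok
# 3. arbor etch(p=/feplavok/cro, c=grufla) == created
# 4. arbor strike(p=/feplavok/cro) == ok
# 5. arbor strike(p=/feplavok) == ok
# 6. arbor etch(p=/fla, c=ku) == created
# 7. stash recall(k=tines_az) == 838
# 8. stash record(k=mizot, v=jofosni) == nil
# 9. stash recall(k=mizot) == jofosni
# 10. stash recall(k=togru) == 673
# 11. arbor etch(p=/ruflap, c=fesli) == created
# 12. stash record(k=tines_az, v=-983) == 838
# 13. arbor peekin(p=/) == [fla, plist, ruflap]
# 14. arbor peekin(p=/) == [fla, plist, ruflap]


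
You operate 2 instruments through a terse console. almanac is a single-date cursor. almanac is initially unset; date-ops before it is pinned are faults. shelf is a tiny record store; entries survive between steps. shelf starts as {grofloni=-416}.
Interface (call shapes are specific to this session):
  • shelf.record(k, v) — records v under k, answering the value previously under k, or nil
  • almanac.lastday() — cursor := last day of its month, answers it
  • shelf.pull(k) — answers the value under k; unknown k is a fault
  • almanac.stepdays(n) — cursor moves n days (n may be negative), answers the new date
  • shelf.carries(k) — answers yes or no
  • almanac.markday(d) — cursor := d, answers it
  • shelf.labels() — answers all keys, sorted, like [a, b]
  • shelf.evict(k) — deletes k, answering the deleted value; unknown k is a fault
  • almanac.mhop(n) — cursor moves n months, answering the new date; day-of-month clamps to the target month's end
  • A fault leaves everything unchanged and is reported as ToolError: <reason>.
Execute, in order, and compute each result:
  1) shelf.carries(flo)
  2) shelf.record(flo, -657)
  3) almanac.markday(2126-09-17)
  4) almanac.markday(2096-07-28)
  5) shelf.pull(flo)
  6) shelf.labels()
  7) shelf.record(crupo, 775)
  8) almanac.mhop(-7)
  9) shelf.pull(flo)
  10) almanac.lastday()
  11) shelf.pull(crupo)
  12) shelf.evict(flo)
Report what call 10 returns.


Answer: 2095-12-31

Derivation:
-- shelf.carries(k='flo') => no
-- shelf.record(k='flo', v='-657') => nil
-- almanac.markday(d='2126-09-17') => 2126-09-17
-- almanac.markday(d='2096-07-28') => 2096-07-28
-- shelf.pull(k='flo') => -657
-- shelf.labels() => [flo, grofloni]
-- shelf.record(k='crupo', v='775') => nil
-- almanac.mhop(n='-7') => 2095-12-28
-- shelf.pull(k='flo') => -657
-- almanac.lastday() => 2095-12-31
-- shelf.pull(k='crupo') => 775
-- shelf.evict(k='flo') => -657


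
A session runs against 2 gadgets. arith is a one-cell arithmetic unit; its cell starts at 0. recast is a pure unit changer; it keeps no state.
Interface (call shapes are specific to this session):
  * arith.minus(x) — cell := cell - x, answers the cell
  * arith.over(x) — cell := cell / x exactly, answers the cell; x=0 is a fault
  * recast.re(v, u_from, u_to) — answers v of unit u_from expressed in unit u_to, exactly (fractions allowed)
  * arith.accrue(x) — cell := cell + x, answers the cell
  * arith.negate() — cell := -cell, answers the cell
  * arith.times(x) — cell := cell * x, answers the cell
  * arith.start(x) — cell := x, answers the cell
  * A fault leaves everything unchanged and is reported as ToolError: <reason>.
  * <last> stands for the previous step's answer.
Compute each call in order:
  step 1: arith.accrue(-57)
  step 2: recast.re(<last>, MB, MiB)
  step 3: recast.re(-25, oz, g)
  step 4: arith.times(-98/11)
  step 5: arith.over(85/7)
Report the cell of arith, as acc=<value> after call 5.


I use arith.accrue using -57, → -57.
Calling recast.re using <last>, MB, MiB, and observe -890625/16384.
I call recast.re using -25, oz, g, and see -45359237/64000.
Then arith.times using -98/11, and see 5586/11.
Next I call arith.over using 85/7, giving 39102/935.

Answer: acc=39102/935


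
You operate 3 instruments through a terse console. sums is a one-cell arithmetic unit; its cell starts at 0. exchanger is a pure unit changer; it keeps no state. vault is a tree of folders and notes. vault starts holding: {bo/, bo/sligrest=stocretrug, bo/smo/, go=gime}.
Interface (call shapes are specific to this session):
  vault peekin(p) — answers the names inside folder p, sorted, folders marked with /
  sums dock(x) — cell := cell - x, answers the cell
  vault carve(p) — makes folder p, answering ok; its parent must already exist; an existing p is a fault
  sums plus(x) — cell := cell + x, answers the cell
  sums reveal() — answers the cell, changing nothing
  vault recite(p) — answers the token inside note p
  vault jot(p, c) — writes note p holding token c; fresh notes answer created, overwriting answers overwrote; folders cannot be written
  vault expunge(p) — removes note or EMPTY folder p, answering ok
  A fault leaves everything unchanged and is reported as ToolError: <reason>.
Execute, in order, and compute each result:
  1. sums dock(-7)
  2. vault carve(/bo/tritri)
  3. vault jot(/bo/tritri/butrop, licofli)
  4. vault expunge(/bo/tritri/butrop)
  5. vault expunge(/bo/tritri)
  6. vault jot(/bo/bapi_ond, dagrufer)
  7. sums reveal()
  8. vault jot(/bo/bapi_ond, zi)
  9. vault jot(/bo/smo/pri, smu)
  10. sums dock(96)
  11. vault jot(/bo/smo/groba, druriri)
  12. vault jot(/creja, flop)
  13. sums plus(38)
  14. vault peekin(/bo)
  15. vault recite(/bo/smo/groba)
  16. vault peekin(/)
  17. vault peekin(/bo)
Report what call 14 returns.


Answer: [bapi_ond, sligrest, smo/]

Derivation:
[in] sums dock x: -7
  7
[in] vault carve p: /bo/tritri
  ok
[in] vault jot p: /bo/tritri/butrop c: licofli
  created
[in] vault expunge p: /bo/tritri/butrop
  ok
[in] vault expunge p: /bo/tritri
  ok
[in] vault jot p: /bo/bapi_ond c: dagrufer
  created
[in] sums reveal
  7
[in] vault jot p: /bo/bapi_ond c: zi
  overwrote
[in] vault jot p: /bo/smo/pri c: smu
  created
[in] sums dock x: 96
  -89
[in] vault jot p: /bo/smo/groba c: druriri
  created
[in] vault jot p: /creja c: flop
  created
[in] sums plus x: 38
  -51
[in] vault peekin p: /bo
  [bapi_ond, sligrest, smo/]
[in] vault recite p: /bo/smo/groba
  druriri
[in] vault peekin p: /
  [bo/, creja, go]
[in] vault peekin p: /bo
  [bapi_ond, sligrest, smo/]


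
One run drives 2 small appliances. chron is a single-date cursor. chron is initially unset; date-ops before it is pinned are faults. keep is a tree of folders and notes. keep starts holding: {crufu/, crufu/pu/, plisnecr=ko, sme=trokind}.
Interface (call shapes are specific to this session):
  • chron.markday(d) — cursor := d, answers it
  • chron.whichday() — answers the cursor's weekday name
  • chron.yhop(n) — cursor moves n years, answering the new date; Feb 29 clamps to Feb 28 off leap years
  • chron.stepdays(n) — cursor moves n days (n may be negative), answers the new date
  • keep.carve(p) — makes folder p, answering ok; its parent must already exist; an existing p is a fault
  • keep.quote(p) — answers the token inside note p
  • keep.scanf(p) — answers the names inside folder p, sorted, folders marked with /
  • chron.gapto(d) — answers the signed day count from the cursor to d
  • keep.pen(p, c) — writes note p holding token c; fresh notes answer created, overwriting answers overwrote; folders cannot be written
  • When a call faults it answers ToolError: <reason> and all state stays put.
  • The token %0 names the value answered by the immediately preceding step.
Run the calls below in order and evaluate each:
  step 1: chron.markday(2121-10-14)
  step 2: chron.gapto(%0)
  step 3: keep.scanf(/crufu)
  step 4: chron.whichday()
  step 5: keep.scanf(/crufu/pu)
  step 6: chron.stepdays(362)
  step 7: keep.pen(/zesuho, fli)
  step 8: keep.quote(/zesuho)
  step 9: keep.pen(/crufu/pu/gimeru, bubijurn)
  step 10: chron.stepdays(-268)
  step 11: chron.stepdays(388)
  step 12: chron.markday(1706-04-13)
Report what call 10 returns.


Answer: 2122-01-16

Derivation:
$ markday d: 2121-10-14
= 2121-10-14
$ gapto d: %0
= 0
$ scanf p: /crufu
= [pu/]
$ whichday
= Tuesday
$ scanf p: /crufu/pu
= []
$ stepdays n: 362
= 2122-10-11
$ pen p: /zesuho c: fli
= created
$ quote p: /zesuho
= fli
$ pen p: /crufu/pu/gimeru c: bubijurn
= created
$ stepdays n: -268
= 2122-01-16
$ stepdays n: 388
= 2123-02-08
$ markday d: 1706-04-13
= 1706-04-13


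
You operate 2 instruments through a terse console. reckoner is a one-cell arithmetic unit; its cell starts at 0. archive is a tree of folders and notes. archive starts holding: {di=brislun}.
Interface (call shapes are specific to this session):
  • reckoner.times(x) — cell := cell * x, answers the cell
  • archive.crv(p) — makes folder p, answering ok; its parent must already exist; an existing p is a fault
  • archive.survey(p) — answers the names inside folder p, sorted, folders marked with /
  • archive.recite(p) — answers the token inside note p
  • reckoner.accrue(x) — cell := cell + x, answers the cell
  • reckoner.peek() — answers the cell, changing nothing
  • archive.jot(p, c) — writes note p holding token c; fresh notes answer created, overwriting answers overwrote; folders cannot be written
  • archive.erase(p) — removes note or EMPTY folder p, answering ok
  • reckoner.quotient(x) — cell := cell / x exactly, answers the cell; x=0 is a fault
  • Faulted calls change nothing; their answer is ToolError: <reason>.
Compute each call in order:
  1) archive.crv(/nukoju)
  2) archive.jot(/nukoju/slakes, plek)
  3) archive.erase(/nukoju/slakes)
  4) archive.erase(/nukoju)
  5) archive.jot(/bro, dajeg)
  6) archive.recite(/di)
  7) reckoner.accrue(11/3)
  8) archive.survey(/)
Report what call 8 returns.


Answer: [bro, di]

Derivation:
Then archive.crv passing p=/nukoju, and see ok.
I run archive.jot passing p=/nukoju/slakes, c=plek: created.
Then archive.erase passing p=/nukoju/slakes, and observe ok.
Next I call archive.erase passing p=/nukoju, and see ok.
Calling archive.jot passing p=/bro, c=dajeg, and observe created.
I run archive.recite passing p=/di, and observe brislun.
I use reckoner.accrue passing x=11/3, and observe 11/3.
Calling archive.survey passing p=/, which returns [bro, di].


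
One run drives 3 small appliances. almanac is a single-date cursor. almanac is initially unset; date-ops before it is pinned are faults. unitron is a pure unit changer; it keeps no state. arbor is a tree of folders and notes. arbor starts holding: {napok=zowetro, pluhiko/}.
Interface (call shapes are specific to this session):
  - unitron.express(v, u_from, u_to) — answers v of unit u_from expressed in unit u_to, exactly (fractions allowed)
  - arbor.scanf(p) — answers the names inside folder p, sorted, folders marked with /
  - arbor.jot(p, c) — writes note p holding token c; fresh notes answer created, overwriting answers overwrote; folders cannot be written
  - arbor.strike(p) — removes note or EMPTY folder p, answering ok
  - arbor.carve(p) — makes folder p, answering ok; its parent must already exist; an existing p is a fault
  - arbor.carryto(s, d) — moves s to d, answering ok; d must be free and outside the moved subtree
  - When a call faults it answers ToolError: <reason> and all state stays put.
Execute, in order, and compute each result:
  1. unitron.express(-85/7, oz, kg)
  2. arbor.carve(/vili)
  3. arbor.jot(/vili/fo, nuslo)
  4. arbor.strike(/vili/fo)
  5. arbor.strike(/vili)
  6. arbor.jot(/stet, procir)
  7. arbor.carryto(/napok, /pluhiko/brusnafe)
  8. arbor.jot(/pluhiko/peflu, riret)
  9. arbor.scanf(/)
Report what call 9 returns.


~$ unitron.express v=-85/7 u_from=oz u_to=kg
  -110158147/320000000
~$ arbor.carve p=/vili
  ok
~$ arbor.jot p=/vili/fo c=nuslo
  created
~$ arbor.strike p=/vili/fo
  ok
~$ arbor.strike p=/vili
  ok
~$ arbor.jot p=/stet c=procir
  created
~$ arbor.carryto s=/napok d=/pluhiko/brusnafe
  ok
~$ arbor.jot p=/pluhiko/peflu c=riret
  created
~$ arbor.scanf p=/
  [pluhiko/, stet]

Answer: [pluhiko/, stet]


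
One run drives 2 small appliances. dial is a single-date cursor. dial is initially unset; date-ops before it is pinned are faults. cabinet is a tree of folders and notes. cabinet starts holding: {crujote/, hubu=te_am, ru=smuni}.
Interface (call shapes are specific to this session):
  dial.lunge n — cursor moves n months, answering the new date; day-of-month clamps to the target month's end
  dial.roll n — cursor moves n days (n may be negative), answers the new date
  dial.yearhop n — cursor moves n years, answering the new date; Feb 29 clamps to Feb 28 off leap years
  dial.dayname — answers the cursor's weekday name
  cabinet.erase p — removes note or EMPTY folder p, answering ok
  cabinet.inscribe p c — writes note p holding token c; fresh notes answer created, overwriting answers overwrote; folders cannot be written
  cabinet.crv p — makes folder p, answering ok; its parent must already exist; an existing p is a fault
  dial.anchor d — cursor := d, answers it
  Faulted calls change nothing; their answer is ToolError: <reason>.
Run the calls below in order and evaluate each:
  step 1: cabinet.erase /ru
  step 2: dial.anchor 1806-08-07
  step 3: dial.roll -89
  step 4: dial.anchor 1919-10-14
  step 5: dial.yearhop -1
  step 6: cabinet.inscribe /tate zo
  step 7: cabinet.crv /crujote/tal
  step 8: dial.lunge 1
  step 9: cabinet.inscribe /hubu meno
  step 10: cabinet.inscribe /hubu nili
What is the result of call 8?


Answer: 1918-11-14

Derivation:
CALL cabinet.erase[p=/ru]
RET  ok
CALL dial.anchor[d=1806-08-07]
RET  1806-08-07
CALL dial.roll[n=-89]
RET  1806-05-10
CALL dial.anchor[d=1919-10-14]
RET  1919-10-14
CALL dial.yearhop[n=-1]
RET  1918-10-14
CALL cabinet.inscribe[p=/tate; c=zo]
RET  created
CALL cabinet.crv[p=/crujote/tal]
RET  ok
CALL dial.lunge[n=1]
RET  1918-11-14
CALL cabinet.inscribe[p=/hubu; c=meno]
RET  overwrote
CALL cabinet.inscribe[p=/hubu; c=nili]
RET  overwrote


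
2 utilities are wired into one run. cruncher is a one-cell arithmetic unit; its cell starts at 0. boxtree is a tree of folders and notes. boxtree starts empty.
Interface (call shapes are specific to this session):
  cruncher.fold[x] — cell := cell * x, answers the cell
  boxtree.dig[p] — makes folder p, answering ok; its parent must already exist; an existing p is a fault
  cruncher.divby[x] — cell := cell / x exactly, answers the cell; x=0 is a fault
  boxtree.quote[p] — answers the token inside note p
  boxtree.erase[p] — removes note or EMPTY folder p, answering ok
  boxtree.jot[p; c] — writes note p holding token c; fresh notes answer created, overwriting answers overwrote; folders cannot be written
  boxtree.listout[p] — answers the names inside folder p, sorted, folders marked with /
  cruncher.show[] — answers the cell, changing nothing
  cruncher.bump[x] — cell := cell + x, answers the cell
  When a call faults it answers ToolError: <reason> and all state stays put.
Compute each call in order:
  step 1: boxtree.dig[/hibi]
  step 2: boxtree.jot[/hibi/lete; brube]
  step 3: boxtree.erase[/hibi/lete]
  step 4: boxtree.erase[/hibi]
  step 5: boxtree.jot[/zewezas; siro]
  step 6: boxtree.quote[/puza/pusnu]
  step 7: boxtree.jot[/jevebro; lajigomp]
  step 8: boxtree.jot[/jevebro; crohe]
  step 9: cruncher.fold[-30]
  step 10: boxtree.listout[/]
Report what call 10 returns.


-> boxtree.dig(/hibi)
<- ok
-> boxtree.jot(/hibi/lete, brube)
<- created
-> boxtree.erase(/hibi/lete)
<- ok
-> boxtree.erase(/hibi)
<- ok
-> boxtree.jot(/zewezas, siro)
<- created
-> boxtree.quote(/puza/pusnu)
<- ToolError: not found
-> boxtree.jot(/jevebro, lajigomp)
<- created
-> boxtree.jot(/jevebro, crohe)
<- overwrote
-> cruncher.fold(-30)
<- 0
-> boxtree.listout(/)
<- [jevebro, zewezas]

Answer: [jevebro, zewezas]


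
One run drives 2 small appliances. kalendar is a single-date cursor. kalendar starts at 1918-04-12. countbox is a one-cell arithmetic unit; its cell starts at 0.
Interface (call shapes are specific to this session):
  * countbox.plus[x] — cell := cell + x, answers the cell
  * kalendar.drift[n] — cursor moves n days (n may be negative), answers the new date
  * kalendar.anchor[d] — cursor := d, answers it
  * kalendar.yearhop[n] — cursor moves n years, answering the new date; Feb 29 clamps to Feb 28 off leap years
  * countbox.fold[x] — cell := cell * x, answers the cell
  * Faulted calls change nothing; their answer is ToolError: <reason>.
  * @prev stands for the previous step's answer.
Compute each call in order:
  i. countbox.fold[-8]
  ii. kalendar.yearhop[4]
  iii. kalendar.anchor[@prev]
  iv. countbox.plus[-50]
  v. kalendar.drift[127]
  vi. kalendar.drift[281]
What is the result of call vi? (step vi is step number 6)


;; 1. fold(x='-8') ~> 0
;; 2. yearhop(n='4') ~> 1922-04-12
;; 3. anchor(d='@prev') ~> 1922-04-12
;; 4. plus(x='-50') ~> -50
;; 5. drift(n='127') ~> 1922-08-17
;; 6. drift(n='281') ~> 1923-05-25

Answer: 1923-05-25


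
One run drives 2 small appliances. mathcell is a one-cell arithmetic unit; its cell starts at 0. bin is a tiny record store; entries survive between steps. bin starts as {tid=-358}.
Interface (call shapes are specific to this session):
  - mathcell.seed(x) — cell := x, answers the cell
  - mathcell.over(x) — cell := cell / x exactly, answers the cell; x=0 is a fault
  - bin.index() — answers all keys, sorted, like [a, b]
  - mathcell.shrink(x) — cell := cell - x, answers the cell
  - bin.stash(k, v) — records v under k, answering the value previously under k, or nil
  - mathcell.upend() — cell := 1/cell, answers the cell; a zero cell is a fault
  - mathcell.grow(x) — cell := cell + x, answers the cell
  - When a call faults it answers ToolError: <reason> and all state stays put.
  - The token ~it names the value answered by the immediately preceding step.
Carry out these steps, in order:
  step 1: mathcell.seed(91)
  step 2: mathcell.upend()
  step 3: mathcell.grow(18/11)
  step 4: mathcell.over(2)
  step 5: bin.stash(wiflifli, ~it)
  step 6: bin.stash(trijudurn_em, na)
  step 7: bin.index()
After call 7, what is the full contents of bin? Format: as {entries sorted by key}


>> seed(x→91)
<< 91
>> upend()
<< 1/91
>> grow(x→18/11)
<< 1649/1001
>> over(x→2)
<< 1649/2002
>> stash(k→wiflifli, v→~it)
<< nil
>> stash(k→trijudurn_em, v→na)
<< nil
>> index()
<< [tid, trijudurn_em, wiflifli]

Answer: {tid=-358, trijudurn_em=na, wiflifli=1649/2002}


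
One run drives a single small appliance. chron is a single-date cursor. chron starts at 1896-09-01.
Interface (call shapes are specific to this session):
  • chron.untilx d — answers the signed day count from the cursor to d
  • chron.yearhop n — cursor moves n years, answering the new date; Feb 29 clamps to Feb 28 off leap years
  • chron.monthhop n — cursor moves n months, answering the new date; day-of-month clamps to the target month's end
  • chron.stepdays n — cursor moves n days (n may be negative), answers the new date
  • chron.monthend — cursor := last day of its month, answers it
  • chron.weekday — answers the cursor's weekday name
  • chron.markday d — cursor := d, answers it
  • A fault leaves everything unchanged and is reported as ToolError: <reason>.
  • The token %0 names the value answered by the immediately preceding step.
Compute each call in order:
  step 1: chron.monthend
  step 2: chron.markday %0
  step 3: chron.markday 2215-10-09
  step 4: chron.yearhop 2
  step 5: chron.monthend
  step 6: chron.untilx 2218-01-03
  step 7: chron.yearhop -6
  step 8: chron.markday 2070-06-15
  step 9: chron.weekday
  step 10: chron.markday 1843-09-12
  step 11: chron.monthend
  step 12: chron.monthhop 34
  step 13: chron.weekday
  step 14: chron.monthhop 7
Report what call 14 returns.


CALL chron.monthend[]
RET  1896-09-30
CALL chron.markday[d='%0']
RET  1896-09-30
CALL chron.markday[d='2215-10-09']
RET  2215-10-09
CALL chron.yearhop[n='2']
RET  2217-10-09
CALL chron.monthend[]
RET  2217-10-31
CALL chron.untilx[d='2218-01-03']
RET  64
CALL chron.yearhop[n='-6']
RET  2211-10-31
CALL chron.markday[d='2070-06-15']
RET  2070-06-15
CALL chron.weekday[]
RET  Sunday
CALL chron.markday[d='1843-09-12']
RET  1843-09-12
CALL chron.monthend[]
RET  1843-09-30
CALL chron.monthhop[n='34']
RET  1846-07-30
CALL chron.weekday[]
RET  Thursday
CALL chron.monthhop[n='7']
RET  1847-02-28

Answer: 1847-02-28


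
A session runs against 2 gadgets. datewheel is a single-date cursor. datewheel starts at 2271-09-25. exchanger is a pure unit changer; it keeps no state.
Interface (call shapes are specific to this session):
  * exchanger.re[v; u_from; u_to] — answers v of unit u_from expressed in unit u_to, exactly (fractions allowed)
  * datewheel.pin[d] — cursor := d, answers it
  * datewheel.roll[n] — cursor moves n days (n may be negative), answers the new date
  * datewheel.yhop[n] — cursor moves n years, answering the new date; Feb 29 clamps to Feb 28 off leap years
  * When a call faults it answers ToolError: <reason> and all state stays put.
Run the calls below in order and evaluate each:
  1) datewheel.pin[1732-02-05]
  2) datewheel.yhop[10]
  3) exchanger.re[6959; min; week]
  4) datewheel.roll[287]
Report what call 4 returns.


# 1. pin(d→1732-02-05) == 1732-02-05
# 2. yhop(n→10) == 1742-02-05
# 3. re(v→6959, u_from→min, u_to→week) == 6959/10080
# 4. roll(n→287) == 1742-11-19

Answer: 1742-11-19


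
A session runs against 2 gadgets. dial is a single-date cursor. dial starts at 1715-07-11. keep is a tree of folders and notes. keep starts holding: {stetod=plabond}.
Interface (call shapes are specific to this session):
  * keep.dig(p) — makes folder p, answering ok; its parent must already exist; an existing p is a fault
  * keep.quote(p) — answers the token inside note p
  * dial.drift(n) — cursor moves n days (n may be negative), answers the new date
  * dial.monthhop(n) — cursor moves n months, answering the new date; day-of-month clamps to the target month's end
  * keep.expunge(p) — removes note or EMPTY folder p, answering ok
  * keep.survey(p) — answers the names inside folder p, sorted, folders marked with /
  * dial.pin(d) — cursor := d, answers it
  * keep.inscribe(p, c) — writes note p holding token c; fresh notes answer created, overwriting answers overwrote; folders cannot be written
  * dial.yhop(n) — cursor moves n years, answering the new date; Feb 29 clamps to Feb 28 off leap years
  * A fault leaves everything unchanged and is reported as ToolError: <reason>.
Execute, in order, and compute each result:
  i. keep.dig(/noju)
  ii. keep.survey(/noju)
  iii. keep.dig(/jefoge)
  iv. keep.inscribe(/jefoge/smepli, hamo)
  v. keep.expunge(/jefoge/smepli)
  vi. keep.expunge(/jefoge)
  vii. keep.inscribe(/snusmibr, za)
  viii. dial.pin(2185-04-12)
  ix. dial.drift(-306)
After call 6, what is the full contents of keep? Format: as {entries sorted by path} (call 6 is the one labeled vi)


Answer: {noju/, stetod=plabond}

Derivation:
I run keep.dig(p='/noju'), and observe ok.
I run keep.survey(p='/noju'), and get [].
I run keep.dig(p='/jefoge'), → ok.
Using keep.inscribe(p='/jefoge/smepli', c='hamo'), giving created.
Calling keep.expunge(p='/jefoge/smepli'): ok.
I call keep.expunge(p='/jefoge'), → ok.
Calling keep.inscribe(p='/snusmibr', c='za'), and see created.
Next I call dial.pin(d='2185-04-12'), which returns 2185-04-12.
I try dial.drift(n='-306'): 2184-06-10.


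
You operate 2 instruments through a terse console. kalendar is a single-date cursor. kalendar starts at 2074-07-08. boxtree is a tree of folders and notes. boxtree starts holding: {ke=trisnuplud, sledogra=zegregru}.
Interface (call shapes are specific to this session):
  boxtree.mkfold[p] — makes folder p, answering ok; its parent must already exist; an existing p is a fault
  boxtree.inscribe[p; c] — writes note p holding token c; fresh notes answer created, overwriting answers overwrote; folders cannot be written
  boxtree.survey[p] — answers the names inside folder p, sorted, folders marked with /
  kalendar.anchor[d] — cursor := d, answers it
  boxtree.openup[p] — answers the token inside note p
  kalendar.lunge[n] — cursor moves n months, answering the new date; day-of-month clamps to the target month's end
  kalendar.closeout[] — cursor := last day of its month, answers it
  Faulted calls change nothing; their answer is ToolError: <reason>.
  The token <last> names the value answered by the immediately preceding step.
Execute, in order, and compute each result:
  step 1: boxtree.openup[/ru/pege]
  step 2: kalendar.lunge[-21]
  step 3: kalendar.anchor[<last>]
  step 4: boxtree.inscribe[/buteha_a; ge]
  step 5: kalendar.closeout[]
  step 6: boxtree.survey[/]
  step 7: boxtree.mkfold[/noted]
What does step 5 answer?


>> openup(p: /ru/pege)
<< ToolError: not found
>> lunge(n: -21)
<< 2072-10-08
>> anchor(d: <last>)
<< 2072-10-08
>> inscribe(p: /buteha_a, c: ge)
<< created
>> closeout()
<< 2072-10-31
>> survey(p: /)
<< [buteha_a, ke, sledogra]
>> mkfold(p: /noted)
<< ok

Answer: 2072-10-31


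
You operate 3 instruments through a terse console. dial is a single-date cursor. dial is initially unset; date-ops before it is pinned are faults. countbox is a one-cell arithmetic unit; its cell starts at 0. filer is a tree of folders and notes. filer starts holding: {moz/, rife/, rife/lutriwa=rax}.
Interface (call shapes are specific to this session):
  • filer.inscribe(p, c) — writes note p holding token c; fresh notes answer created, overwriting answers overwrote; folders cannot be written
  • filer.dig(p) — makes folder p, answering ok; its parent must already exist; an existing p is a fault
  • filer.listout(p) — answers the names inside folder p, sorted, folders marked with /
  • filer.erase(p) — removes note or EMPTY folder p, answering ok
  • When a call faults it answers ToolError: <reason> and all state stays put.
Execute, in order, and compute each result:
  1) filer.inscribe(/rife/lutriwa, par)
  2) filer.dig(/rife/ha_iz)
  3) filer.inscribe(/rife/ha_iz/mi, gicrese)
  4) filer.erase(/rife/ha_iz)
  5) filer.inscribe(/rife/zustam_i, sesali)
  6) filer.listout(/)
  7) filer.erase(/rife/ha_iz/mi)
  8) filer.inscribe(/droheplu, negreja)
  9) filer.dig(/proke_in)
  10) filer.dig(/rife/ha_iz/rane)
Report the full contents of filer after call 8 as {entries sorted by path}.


Answer: {droheplu=negreja, moz/, rife/, rife/ha_iz/, rife/lutriwa=par, rife/zustam_i=sesali}

Derivation:
-- 1. filer.inscribe(p: /rife/lutriwa, c: par) == overwrote
-- 2. filer.dig(p: /rife/ha_iz) == ok
-- 3. filer.inscribe(p: /rife/ha_iz/mi, c: gicrese) == created
-- 4. filer.erase(p: /rife/ha_iz) == ToolError: not empty
-- 5. filer.inscribe(p: /rife/zustam_i, c: sesali) == created
-- 6. filer.listout(p: /) == [moz/, rife/]
-- 7. filer.erase(p: /rife/ha_iz/mi) == ok
-- 8. filer.inscribe(p: /droheplu, c: negreja) == created
-- 9. filer.dig(p: /proke_in) == ok
-- 10. filer.dig(p: /rife/ha_iz/rane) == ok
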